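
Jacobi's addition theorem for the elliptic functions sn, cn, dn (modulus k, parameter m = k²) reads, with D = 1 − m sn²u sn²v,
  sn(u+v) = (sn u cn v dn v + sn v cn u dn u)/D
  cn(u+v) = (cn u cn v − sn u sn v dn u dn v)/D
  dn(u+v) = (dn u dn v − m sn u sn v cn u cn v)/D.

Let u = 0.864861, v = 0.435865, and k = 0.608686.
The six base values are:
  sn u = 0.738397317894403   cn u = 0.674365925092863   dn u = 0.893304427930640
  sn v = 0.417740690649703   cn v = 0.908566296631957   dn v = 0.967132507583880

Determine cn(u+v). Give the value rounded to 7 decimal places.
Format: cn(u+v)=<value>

cn(u+v)=0.3588659

m = k² = 0.370498646596
D = 1 − m·sn²u·sn²v = 0.9647482722210155
cn(u+v) = (cn u·cn v − sn u·sn v·dn u·dn v)/D = 0.3462152662987038/0.9647482722210155 = 0.3588659096550202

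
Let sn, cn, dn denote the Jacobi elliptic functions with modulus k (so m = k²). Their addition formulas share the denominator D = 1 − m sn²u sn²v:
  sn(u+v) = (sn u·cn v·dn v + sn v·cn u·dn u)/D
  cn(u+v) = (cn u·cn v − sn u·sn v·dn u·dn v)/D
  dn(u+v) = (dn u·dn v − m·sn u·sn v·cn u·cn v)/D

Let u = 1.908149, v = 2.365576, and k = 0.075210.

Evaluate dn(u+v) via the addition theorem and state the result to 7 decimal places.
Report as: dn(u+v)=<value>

sn u = 0.9446698434180671, cn u = -0.3280226927157397, dn u = 0.9974728536401716
sn v = 0.7033340566435208, cn v = -0.7108594831366946, dn v = 0.9985999336968837
m = k² = 0.0056565441
D = 1 − m·sn²u·sn²v = 0.9975029078173312
dn(u+v) = (dn u·dn v − m·sn u·sn v·cn u·cn v)/D = 0.9951999695849409/0.9975029078173312 = 0.9976912967227039

dn(u+v)=0.9976913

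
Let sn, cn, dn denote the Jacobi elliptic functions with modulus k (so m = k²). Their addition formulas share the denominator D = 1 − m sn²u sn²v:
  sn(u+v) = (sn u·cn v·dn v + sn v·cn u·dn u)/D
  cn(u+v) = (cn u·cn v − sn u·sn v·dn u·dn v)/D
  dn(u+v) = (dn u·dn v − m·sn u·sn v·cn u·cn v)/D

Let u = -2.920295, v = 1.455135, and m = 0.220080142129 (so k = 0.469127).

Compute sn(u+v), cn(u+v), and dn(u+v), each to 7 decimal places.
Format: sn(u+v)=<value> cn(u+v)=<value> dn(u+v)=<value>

sn u = -0.4049084521089729, cn u = -0.9143572307422934, dn u = 0.9817930905337536
sn v = 0.982008598506245, cn v = 0.1888362053733357, dn v = 0.8875627980088772
m = k² = 0.220080142129
D = 1 − m·sn²u·sn²v = 0.9652043363896805
sn(u+v) = (sn u·cn v·dn v + sn v·cn u·dn u)/D = -0.9494228298632195/0.9652043363896805 = -0.983649569390155
cn(u+v) = (cn u·cn v − sn u·sn v·dn u·dn v)/D = 0.1738266409960212/0.9652043363896805 = 0.1800930999193548
dn(u+v) = (dn u·dn v − m·sn u·sn v·cn u·cn v)/D = 0.8562933810340005/0.9652043363896805 = 0.8871627993684132

sn(u+v)=-0.9836496 cn(u+v)=0.1800931 dn(u+v)=0.8871628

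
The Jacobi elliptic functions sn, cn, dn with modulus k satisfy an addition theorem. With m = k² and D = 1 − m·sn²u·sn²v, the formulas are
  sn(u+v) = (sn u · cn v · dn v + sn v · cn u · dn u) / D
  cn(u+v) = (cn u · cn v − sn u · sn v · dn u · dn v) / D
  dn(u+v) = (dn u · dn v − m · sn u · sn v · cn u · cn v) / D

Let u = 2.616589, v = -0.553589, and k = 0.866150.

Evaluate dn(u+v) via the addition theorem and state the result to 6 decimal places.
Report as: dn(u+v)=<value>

dn(u+v)=0.501437

sn u = 0.9723286766597354, cn u = -0.2336170895827779, dn u = 0.5391926045871362
sn v = -0.5088184794088053, cn v = 0.860873832226367, dn v = 0.8976480048572767
m = k² = 0.7502158225
D = 1 − m·sn²u·sn²v = 0.8163723146499076
dn(u+v) = (dn u·dn v − m·sn u·sn v·cn u·cn v)/D = 0.40935920609069/0.8163723146499076 = 0.5014369041486167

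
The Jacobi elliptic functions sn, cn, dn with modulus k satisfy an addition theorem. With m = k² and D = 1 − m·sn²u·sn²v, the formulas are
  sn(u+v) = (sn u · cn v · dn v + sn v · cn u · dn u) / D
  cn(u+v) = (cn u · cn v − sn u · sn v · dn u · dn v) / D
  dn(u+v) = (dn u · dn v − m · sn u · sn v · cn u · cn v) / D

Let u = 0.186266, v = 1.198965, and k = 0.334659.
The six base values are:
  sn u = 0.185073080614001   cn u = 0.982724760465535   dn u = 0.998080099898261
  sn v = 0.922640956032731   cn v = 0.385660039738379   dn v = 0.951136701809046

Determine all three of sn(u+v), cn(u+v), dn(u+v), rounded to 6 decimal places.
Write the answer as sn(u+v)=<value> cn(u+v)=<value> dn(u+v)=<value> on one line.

m = k² = 0.111996646281
D = 1 − m·sn²u·sn²v = 0.9967344451401249
sn(u+v) = (sn u·cn v·dn v + sn v·cn u·dn u)/D = 0.9728489945009031/0.9967344451401249 = 0.9760362945660377
cn(u+v) = (cn u·cn v − sn u·sn v·dn u·dn v)/D = 0.2168971830784681/0.9967344451401249 = 0.2176077932653123
dn(u+v) = (dn u·dn v − m·sn u·sn v·cn u·cn v)/D = 0.9420626250961412/0.9967344451401249 = 0.9451490612062697

sn(u+v)=0.976036 cn(u+v)=0.217608 dn(u+v)=0.945149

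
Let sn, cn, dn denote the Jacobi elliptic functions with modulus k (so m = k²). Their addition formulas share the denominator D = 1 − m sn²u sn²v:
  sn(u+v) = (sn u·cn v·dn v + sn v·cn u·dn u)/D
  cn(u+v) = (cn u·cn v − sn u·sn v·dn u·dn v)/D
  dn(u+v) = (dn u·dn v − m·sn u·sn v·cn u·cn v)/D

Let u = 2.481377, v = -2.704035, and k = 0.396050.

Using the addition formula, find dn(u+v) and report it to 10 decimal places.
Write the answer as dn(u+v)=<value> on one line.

sn u = 0.7061591808555647, cn u = -0.7080531133279465, dn u = 0.9600949231947332
sn v = -0.5382611750909562, cn v = -0.8427780890541134, dn v = 0.9770133039213149
m = k² = 0.1568556025
D = 1 − m·sn²u·sn²v = 0.9773383584821545
dn(u+v) = (dn u·dn v − m·sn u·sn v·cn u·cn v)/D = 0.9736029593900254/0.9773383584821545 = 0.9961779878383876

dn(u+v)=0.9961779878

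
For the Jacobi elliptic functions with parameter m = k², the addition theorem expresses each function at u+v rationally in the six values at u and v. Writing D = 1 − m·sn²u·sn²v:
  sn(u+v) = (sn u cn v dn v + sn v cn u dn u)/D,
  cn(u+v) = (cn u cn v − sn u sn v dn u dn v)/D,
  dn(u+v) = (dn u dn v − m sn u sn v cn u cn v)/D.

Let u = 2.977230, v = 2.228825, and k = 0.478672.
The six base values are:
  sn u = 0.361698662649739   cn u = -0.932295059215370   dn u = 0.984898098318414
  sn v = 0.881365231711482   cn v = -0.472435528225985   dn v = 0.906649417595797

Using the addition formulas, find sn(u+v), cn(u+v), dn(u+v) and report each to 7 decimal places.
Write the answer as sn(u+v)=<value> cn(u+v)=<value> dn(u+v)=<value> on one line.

sn(u+v)=-0.9871981 cn(u+v)=0.1594987 dn(u+v)=0.8813070

m = k² = 0.229126883584
D = 1 − m·sn²u·sn²v = 0.9767147082937883
sn(u+v) = (sn u·cn v·dn v + sn v·cn u·dn u)/D = -0.9642109489716549/0.9767147082937883 = -0.9871981457676868
cn(u+v) = (cn u·cn v − sn u·sn v·dn u·dn v)/D = 0.1557846824325188/0.9767147082937883 = 0.1594986551443024
dn(u+v) = (dn u·dn v − m·sn u·sn v·cn u·cn v)/D = 0.8607855288555746/0.9767147082937883 = 0.8813070198965991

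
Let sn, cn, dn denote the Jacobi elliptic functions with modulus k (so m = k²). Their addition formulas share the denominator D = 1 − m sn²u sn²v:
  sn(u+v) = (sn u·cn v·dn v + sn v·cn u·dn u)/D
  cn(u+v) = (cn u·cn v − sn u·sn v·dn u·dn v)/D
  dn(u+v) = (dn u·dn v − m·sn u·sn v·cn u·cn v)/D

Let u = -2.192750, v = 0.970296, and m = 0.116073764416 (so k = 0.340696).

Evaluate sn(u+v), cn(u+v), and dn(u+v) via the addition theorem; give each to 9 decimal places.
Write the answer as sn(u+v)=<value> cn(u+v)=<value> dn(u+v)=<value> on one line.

sn(u+v)=-0.930686243 cn(u+v)=0.365818421 dn(u+v)=0.948398433

sn u = -0.8566379338635174, cn u = -0.5159180654581152, dn u = 0.9564631502553801
sn v = 0.8167132713983871, cn v = 0.5770437005303363, dn v = 0.9605084131680928
m = k² = 0.116073764416
D = 1 − m·sn²u·sn²v = 0.9431843605315494
sn(u+v) = (sn u·cn v·dn v + sn v·cn u·dn u)/D = -0.8778087088865674/0.9431843605315494 = -0.930686242922711
cn(u+v) = (cn u·cn v − sn u·sn v·dn u·dn v)/D = 0.3450342135994709/0.9431843605315494 = 0.3658184211250283
dn(u+v) = (dn u·dn v − m·sn u·sn v·cn u·cn v)/D = 0.8945145699811037/0.9431843605315494 = 0.9483984334483485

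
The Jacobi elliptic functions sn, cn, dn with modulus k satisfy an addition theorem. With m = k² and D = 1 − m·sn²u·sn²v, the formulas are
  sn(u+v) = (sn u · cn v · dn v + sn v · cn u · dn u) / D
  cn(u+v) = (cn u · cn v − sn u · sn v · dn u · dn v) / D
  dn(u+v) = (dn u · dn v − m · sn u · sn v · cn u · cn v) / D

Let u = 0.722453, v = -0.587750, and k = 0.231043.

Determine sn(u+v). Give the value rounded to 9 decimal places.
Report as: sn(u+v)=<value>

sn(u+v)=0.134274538

sn u = 0.6589590342668335, cn u = 0.7521788292408409, dn u = 0.9883423422198126
sn v = -0.553087390818946, cn v = 0.8331232430541657, dn v = 0.9918016385793923
m = k² = 0.053380867849
D = 1 − m·sn²u·sn²v = 0.9929092858422371
sn(u+v) = (sn u·cn v·dn v + sn v·cn u·dn u)/D = 0.1333224357141822/0.9929092858422371 = 0.1342745380823901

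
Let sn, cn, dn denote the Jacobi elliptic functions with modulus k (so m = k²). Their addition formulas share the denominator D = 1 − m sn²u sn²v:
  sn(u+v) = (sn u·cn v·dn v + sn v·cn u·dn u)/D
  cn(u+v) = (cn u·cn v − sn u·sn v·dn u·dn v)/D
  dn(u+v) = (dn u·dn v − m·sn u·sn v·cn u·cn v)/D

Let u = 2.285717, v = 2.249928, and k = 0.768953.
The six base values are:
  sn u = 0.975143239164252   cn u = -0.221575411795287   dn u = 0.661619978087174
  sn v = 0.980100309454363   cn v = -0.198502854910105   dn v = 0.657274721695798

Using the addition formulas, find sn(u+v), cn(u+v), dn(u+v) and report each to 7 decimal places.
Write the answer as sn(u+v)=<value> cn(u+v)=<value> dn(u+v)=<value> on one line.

m = k² = 0.591288716209
D = 1 − m·sn²u·sn²v = 0.4598959025364638
sn(u+v) = (sn u·cn v·dn v + sn v·cn u·dn u)/D = -0.270909274495107/0.4598959025364638 = -0.5890665104884847
cn(u+v) = (cn u·cn v − sn u·sn v·dn u·dn v)/D = -0.3716347752328398/0.4598959025364638 = -0.8080845538809165
dn(u+v) = (dn u·dn v − m·sn u·sn v·cn u·cn v)/D = 0.4100103380014238/0.4598959025364638 = 0.891528573618712

sn(u+v)=-0.5890665 cn(u+v)=-0.8080846 dn(u+v)=0.8915286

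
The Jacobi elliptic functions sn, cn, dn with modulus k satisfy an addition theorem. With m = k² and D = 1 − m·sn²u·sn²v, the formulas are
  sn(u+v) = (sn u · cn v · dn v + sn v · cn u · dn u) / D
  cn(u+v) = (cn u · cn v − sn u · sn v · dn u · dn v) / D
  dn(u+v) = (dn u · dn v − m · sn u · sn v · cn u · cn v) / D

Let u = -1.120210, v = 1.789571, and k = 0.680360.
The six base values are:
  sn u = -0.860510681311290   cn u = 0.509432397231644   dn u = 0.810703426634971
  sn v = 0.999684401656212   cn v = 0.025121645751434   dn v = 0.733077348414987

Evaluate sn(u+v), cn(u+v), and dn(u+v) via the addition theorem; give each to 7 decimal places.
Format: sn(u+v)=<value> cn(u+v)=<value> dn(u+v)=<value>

m = k² = 0.4628897296
D = 1 − m·sn²u·sn²v = 0.6574563607656239
sn(u+v) = (sn u·cn v·dn v + sn v·cn u·dn u)/D = 0.3970209895090789/0.6574563607656239 = 0.6038742845939437
cn(u+v) = (cn u·cn v − sn u·sn v·dn u·dn v)/D = 0.5240450364237888/0.6574563607656239 = 0.7970795747013925
dn(u+v) = (dn u·dn v − m·sn u·sn v·cn u·cn v)/D = 0.59940434128153/0.6574563607656239 = 0.9117020946964587

sn(u+v)=0.6038743 cn(u+v)=0.7970796 dn(u+v)=0.9117021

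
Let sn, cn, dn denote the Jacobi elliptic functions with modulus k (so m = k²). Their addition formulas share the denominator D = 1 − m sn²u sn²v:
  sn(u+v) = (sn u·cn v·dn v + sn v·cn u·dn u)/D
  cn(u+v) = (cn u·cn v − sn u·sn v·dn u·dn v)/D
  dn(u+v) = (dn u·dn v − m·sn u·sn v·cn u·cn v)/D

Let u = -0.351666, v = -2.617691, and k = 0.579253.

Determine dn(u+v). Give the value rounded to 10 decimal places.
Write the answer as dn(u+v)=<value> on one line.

dn(u+v)=0.9614665727

sn u = -0.3422380876570159, cn u = 0.9396132669119081, dn u = 0.9801530163109528
sn v = -0.7332223965292587, cn v = -0.6799889096359517, dn v = 0.9053241631498252
m = k² = 0.335534038009
D = 1 − m·sn²u·sn²v = 0.978871692508229
dn(u+v) = (dn u·dn v − m·sn u·sn v·cn u·cn v)/D = 0.9411524112776568/0.978871692508229 = 0.9614665726680465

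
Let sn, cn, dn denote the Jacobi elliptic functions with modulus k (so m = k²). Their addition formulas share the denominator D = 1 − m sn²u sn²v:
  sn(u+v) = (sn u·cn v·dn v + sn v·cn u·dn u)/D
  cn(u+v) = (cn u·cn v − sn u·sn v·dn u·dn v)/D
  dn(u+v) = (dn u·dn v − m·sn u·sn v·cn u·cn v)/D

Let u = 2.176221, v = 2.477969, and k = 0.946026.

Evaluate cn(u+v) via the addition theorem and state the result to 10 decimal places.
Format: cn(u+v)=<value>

sn u = 0.9921482979333951, cn u = 0.1250670016745706, dn u = 0.3450125121193578
sn v = 0.9996878204451192, cn v = 0.02498522870992378, dn v = 0.3249515345019506
m = k² = 0.894965192676
D = 1 − m·sn²u·sn²v = 0.1195835870396923
cn(u+v) = (cn u·cn v − sn u·sn v·dn u·dn v)/D = -0.1080725204829942/0.1195835870396923 = -0.9037404142018479

cn(u+v)=-0.9037404142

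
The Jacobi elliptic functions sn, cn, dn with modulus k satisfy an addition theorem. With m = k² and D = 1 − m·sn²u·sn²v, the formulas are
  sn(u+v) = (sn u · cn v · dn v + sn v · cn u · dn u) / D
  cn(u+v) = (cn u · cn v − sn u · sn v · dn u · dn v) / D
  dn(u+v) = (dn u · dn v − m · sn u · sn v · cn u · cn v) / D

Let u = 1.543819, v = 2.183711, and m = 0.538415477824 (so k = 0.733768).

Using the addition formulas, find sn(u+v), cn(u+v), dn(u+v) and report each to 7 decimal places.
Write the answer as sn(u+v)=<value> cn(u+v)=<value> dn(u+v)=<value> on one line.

sn u = 0.9721994460692865, cn u = 0.23415430182376, dn u = 0.7007887653439462
sn v = 0.9795813164064588, cn v = -0.2010483637023424, dn v = 0.6952319865633637
m = k² = 0.538415477824
D = 1 − m·sn²u·sn²v = 0.5116746600596662
sn(u+v) = (sn u·cn v·dn v + sn v·cn u·dn u)/D = 0.02485272324576233/0.5116746600596662 = 0.04857133875432538
cn(u+v) = (cn u·cn v − sn u·sn v·dn u·dn v)/D = -0.5110707386404005/0.5116746600596662 = -0.9988197159906349
dn(u+v) = (dn u·dn v − m·sn u·sn v·cn u·cn v)/D = 0.5113495880503527/0.5116746600596662 = 0.9993646900370723

sn(u+v)=0.0485713 cn(u+v)=-0.9988197 dn(u+v)=0.9993647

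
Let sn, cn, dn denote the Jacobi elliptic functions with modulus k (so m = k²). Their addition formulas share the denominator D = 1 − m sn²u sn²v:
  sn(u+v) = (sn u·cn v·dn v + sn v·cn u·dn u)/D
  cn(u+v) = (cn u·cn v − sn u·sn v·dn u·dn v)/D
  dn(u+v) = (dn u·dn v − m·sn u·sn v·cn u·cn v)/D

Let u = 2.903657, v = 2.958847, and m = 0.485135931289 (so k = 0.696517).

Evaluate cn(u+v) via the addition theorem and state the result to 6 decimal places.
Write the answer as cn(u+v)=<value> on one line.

sn u = 0.6787412376305074, cn u = -0.7343775135036523, dn u = 0.8811940132822354
sn v = 0.6419563646144243, cn v = -0.766741172711517, dn v = 0.8944672236635775
m = k² = 0.485135931289
D = 1 − m·sn²u·sn²v = 0.907895058393842
cn(u+v) = (cn u·cn v − sn u·sn v·dn u·dn v)/D = 0.2196415575029076/0.907895058393842 = 0.2419239486681155

cn(u+v)=0.241924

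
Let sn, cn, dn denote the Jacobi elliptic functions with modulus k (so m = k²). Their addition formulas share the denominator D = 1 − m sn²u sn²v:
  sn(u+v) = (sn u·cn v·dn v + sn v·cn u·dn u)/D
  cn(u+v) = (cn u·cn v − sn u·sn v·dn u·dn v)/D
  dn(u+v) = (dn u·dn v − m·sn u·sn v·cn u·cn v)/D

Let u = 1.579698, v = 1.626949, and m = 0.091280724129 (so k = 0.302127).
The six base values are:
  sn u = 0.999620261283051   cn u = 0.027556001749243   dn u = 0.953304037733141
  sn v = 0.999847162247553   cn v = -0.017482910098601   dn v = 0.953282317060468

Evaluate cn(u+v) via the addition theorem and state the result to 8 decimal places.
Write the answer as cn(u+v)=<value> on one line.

cn(u+v)=-0.99994415

m = k² = 0.091280724129
D = 1 − m·sn²u·sn²v = 0.9088164673219729
cn(u+v) = (cn u·cn v − sn u·sn v·dn u·dn v)/D = -0.9087657054079804/0.9088164673219729 = -0.9999441450327787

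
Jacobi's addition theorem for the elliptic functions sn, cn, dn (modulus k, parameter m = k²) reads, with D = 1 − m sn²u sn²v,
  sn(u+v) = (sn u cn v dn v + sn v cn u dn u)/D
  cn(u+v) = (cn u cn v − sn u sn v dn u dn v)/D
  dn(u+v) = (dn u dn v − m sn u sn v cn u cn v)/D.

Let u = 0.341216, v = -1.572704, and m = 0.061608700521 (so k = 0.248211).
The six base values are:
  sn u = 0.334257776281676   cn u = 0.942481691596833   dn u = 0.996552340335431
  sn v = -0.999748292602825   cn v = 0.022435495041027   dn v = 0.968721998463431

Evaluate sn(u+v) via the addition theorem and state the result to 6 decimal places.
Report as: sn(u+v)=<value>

sn(u+v)=-0.938186

m = k² = 0.061608700521
D = 1 − m·sn²u·sn²v = 0.9931200318139079
sn(u+v) = (sn u·cn v·dn v + sn v·cn u·dn u)/D = -0.9317312462744455/0.9931200318139079 = -0.938185935664456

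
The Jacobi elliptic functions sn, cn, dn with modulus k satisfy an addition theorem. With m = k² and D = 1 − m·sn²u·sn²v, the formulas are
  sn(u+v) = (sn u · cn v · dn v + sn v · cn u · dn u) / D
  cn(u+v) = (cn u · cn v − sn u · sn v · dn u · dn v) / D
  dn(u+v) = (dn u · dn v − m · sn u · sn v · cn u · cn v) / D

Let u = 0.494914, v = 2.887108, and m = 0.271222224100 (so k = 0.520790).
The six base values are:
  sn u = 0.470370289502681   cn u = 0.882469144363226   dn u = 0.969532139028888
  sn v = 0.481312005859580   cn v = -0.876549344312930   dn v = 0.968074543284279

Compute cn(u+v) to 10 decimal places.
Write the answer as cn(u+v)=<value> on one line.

cn(u+v)=-0.9999175552

m = k² = 0.2712222241
D = 1 − m·sn²u·sn²v = 0.9860986036158354
cn(u+v) = (cn u·cn v − sn u·sn v·dn u·dn v)/D = -0.9860173048852684/0.9860986036158354 = -0.9999175551711878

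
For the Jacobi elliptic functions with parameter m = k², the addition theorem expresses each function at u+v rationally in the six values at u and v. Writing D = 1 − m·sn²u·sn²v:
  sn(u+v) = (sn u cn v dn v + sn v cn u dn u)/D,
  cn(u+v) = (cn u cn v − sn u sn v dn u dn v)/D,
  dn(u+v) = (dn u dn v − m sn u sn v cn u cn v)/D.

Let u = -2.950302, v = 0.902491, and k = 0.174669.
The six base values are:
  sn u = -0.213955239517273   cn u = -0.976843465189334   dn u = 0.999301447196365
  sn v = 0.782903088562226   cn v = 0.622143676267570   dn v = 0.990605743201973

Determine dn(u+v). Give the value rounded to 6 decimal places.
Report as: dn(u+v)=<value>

dn(u+v)=0.987653

m = k² = 0.030509259561
D = 1 − m·sn²u·sn²v = 0.9991439610352748
dn(u+v) = (dn u·dn v − m·sn u·sn v·cn u·cn v)/D = 0.9868079185884845/0.9991439610352748 = 0.9876533883725743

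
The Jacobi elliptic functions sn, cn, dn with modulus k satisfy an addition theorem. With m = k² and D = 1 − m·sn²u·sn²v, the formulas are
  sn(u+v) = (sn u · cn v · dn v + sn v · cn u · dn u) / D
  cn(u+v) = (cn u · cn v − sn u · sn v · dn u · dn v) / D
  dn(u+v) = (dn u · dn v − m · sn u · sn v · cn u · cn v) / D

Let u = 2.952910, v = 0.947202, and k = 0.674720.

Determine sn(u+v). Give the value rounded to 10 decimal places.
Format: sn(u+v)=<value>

sn(u+v)=-0.2598954376

sn u = 0.6139447231293347, cn u = -0.78934902099239, dn u = 0.9101673325333579
sn v = 0.7794144267261655, cn v = 0.6265087001878926, dn v = 0.8505547525077327
m = k² = 0.4552470784
D = 1 − m·sn²u·sn²v = 0.895758034947619
sn(u+v) = (sn u·cn v·dn v + sn v·cn u·dn u)/D = -0.2328034265018772/0.895758034947619 = -0.2598954376284113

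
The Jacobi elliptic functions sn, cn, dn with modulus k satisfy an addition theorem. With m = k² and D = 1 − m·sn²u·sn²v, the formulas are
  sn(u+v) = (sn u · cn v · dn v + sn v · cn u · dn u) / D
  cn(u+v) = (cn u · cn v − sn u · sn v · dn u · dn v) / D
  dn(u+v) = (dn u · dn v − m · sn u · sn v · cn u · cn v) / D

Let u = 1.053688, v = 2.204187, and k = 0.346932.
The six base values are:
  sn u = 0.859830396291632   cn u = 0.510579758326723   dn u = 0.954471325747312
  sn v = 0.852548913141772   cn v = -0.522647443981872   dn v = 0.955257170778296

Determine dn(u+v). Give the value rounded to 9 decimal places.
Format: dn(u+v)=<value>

dn(u+v)=0.999986889

m = k² = 0.120361812624
D = 1 − m·sn²u·sn²v = 0.9353225457119371
dn(u+v) = (dn u·dn v − m·sn u·sn v·cn u·cn v)/D = 0.9353102826505369/0.9353225457119371 = 0.9999868889492118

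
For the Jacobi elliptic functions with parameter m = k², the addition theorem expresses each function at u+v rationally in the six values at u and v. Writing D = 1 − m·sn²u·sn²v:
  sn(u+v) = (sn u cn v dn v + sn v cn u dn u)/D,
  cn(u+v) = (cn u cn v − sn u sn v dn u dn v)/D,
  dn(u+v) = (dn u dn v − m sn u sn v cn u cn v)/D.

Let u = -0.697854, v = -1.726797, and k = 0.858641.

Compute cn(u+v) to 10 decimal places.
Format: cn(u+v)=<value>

sn u = -0.6134330117030535, cn u = 0.789746756975248, dn u = 0.8500396312052522
sn v = -0.977374777655769, cn v = 0.2115148789147847, dn v = 0.5438012205190974
m = k² = 0.737264366881
D = 1 − m·sn²u·sn²v = 0.7349793063378276
cn(u+v) = (cn u·cn v − sn u·sn v·dn u·dn v)/D = -0.1101021775020469/0.7349793063378276 = -0.1498030986078393

cn(u+v)=-0.1498030986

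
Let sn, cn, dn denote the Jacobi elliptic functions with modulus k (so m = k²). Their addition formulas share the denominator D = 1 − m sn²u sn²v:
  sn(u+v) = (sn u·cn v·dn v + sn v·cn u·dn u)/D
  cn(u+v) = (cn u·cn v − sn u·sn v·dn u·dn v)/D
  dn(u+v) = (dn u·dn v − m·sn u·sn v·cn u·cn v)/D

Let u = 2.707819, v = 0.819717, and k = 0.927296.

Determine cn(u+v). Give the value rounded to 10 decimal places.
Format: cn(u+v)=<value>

cn(u+v)=-0.4687613714

sn u = 0.9940855351631315, cn u = -0.1085999483399068, dn u = 0.3876383417031973
sn v = 0.682904629608417, cn v = 0.7305075405903698, dn v = 0.7739434379446077
m = k² = 0.859877871616
D = 1 − m·sn²u·sn²v = 0.6037179548755266
cn(u+v) = (cn u·cn v − sn u·sn v·dn u·dn v)/D = -0.2829996564946425/0.6037179548755266 = -0.4687613714470208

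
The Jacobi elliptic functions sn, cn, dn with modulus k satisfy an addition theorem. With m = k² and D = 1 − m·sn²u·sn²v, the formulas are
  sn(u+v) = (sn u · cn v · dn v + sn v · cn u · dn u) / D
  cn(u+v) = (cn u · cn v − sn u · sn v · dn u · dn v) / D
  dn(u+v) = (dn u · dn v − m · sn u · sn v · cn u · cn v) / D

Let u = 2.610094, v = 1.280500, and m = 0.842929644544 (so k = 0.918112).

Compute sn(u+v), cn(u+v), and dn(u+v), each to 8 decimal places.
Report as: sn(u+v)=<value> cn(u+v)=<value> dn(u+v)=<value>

sn(u+v)=0.69796923 cn(u+v)=-0.71612775 dn(u+v)=0.76769623

sn u = 0.9953156589640823, cn u = -0.09667853443704369, dn u = 0.406139137311991
sn v = 0.8762497320962989, cn v = 0.4818572475341265, dn v = 0.5939588882889455
m = k² = 0.842929644544
D = 1 − m·sn²u·sn²v = 0.3588364904747563
sn(u+v) = (sn u·cn v·dn v + sn v·cn u·dn u)/D = 0.2504568305985089/0.3588364904747563 = 0.6979692345868829
cn(u+v) = (cn u·cn v − sn u·sn v·dn u·dn v)/D = -0.2569727668504771/0.3588364904747563 = -0.7161277452872503
dn(u+v) = (dn u·dn v − m·sn u·sn v·cn u·cn v)/D = 0.2754774222521814/0.3588364904747563 = 0.7676962337016305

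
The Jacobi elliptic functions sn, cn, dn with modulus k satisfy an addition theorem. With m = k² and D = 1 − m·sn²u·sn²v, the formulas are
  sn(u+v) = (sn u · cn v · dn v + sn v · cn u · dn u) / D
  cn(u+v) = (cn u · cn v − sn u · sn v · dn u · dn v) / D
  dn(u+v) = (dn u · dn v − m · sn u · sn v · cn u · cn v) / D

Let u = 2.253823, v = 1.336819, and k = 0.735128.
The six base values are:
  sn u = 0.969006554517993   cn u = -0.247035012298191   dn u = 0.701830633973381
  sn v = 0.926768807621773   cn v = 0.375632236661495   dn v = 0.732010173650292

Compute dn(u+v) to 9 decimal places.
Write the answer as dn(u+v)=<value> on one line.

dn(u+v)=0.990458010

m = k² = 0.540413176384
D = 1 − m·sn²u·sn²v = 0.5641649279579373
dn(u+v) = (dn u·dn v − m·sn u·sn v·cn u·cn v)/D = 0.558781671877641/0.5641649279579373 = 0.9904580100365656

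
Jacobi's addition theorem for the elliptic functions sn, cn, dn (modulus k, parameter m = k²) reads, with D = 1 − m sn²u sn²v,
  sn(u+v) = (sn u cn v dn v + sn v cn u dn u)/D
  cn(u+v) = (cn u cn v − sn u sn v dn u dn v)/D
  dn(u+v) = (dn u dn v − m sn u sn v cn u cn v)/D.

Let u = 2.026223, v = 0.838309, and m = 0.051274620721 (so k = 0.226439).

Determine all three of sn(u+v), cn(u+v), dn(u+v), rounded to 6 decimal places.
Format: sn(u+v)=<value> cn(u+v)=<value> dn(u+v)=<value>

sn(u+v)=0.312920 cn(u+v)=-0.949780 dn(u+v)=0.997486

sn u = 0.9114267877963601, cn u = -0.4114622831891264, dn u = 0.9784713765023164
sn v = 0.7405847117348845, cn v = 0.6719630084644228, dn v = 0.9858385407721719
m = k² = 0.051274620721
D = 1 − m·sn²u·sn²v = 0.9766387800132996
sn(u+v) = (sn u·cn v·dn v + sn v·cn u·dn u)/D = 0.3056095535891756/0.9766387800132996 = 0.3129197404848228
cn(u+v) = (cn u·cn v − sn u·sn v·dn u·dn v)/D = -0.9275915628016951/0.9766387800132996 = -0.9497795723297649
dn(u+v) = (dn u·dn v − m·sn u·sn v·cn u·cn v)/D = 0.9741839665372124/0.9766387800132996 = 0.9974864673343671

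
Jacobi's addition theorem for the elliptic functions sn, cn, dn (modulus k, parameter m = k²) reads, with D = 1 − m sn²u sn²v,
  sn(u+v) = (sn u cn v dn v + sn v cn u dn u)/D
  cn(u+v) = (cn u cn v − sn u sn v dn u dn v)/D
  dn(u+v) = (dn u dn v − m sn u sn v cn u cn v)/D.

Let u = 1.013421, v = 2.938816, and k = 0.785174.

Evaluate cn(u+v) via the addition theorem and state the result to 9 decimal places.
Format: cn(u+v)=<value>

cn(u+v)=-0.999861724

sn u = 0.7999245007919899, cn u = 0.600100652418147, dn u = 0.7781488380199668
sn v = 0.792066779834903, cn v = -0.61043444880017, dn v = 0.7830885334089573
m = k² = 0.616498210276
D = 1 − m·sn²u·sn²v = 0.7525124161451944
cn(u+v) = (cn u·cn v − sn u·sn v·dn u·dn v)/D = -0.7524083617046018/0.7525124161451944 = -0.9998617239551665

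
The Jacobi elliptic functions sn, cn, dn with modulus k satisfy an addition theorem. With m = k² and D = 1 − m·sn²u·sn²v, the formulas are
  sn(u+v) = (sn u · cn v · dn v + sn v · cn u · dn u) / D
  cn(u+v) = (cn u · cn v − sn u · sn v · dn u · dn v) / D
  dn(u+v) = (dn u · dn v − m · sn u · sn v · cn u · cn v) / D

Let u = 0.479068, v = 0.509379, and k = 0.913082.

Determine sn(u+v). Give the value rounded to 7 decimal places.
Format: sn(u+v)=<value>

sn u = 0.4480560263619269, cn u = 0.8940054794243491, dn u = 0.9124842241277514
sn v = 0.4724711603386762, cn v = 0.8813461310110942, dn v = 0.9021584128528952
m = k² = 0.833718738724
D = 1 − m·sn²u·sn²v = 0.9626375955513072
sn(u+v) = (sn u·cn v·dn v + sn v·cn u·dn u)/D = 0.741681401278696/0.9626375955513072 = 0.7704679359151058

sn(u+v)=0.7704679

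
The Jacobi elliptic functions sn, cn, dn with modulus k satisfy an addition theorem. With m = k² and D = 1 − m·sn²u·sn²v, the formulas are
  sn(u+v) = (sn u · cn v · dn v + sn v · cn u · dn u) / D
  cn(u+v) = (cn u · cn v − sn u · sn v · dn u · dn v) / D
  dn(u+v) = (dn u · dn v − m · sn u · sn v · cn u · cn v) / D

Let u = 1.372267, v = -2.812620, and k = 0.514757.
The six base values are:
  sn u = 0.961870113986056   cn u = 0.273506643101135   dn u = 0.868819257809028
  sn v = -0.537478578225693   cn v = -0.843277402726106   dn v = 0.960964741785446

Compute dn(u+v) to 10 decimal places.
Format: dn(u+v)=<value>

dn(u+v)=0.8645365316

m = k² = 0.264974769049
D = 1 − m·sn²u·sn²v = 0.9291793833675744
dn(u+v) = (dn u·dn v − m·sn u·sn v·cn u·cn v)/D = 0.8033095213059544/0.9291793833675744 = 0.864536531573229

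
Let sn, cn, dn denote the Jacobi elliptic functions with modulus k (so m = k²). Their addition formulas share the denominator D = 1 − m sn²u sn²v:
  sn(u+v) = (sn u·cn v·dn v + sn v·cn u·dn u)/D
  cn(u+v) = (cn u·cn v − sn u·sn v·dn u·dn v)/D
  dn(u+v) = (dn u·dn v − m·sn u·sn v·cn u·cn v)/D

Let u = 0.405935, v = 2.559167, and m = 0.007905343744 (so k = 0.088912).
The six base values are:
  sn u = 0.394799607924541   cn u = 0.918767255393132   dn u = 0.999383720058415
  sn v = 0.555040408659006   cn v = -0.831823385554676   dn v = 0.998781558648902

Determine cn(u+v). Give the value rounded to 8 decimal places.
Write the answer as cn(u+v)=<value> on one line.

cn(u+v)=-0.98335323

m = k² = 0.007905343744
D = 1 − m·sn²u·sn²v = 0.9996204024604408
cn(u+v) = (cn u·cn v − sn u·sn v·dn u·dn v)/D = -0.9829799471914885/0.9996204024604408 = -0.9833532256564653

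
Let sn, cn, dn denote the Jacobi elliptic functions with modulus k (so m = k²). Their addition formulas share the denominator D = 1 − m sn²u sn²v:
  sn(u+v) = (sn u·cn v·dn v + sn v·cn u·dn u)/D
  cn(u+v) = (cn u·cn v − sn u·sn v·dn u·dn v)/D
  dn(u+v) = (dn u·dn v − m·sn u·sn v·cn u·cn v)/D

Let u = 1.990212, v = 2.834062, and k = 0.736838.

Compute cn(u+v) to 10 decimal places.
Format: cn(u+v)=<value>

cn(u+v)=-0.5747743993

sn u = 0.9978043817313456, cn u = -0.06623002187623929, dn u = 0.6778283555075704
sn v = 0.7746759942412716, cn v = -0.632358366708544, dn v = 0.8210816847731314
m = k² = 0.542930238244
D = 1 − m·sn²u·sn²v = 0.6756043364134786
cn(u+v) = (cn u·cn v − sn u·sn v·dn u·dn v)/D = -0.3883200766070909/0.6756043364134786 = -0.5747743992712237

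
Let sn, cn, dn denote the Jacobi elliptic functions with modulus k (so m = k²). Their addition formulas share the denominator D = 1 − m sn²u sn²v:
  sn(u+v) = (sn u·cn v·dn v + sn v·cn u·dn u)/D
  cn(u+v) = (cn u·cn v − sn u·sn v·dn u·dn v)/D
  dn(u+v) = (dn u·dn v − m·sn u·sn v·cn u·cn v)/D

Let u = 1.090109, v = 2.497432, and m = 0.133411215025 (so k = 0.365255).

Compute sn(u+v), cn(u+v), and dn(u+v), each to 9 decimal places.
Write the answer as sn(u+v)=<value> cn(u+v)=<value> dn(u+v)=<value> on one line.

sn(u+v)=-0.325644597 cn(u+v)=-0.945492251 dn(u+v)=0.992901046

sn u = 0.8759742762260152, cn u = 0.4823578209071652, dn u = 0.9474330836287462
sn v = 0.6809191309212503, cn v = -0.7323586123924872, dn v = 0.9685782235003969
m = k² = 0.133411215025
D = 1 − m·sn²u·sn²v = 0.9525358052131028
sn(u+v) = (sn u·cn v·dn v + sn v·cn u·dn u)/D = -0.3101881381536174/0.9525358052131028 = -0.3256445967238173
cn(u+v) = (cn u·cn v − sn u·sn v·dn u·dn v)/D = -0.900615222590517/0.9525358052131028 = -0.9454922509595636
dn(u+v) = (dn u·dn v − m·sn u·sn v·cn u·cn v)/D = 0.9457737974210639/0.9525358052131028 = 0.9929010460761356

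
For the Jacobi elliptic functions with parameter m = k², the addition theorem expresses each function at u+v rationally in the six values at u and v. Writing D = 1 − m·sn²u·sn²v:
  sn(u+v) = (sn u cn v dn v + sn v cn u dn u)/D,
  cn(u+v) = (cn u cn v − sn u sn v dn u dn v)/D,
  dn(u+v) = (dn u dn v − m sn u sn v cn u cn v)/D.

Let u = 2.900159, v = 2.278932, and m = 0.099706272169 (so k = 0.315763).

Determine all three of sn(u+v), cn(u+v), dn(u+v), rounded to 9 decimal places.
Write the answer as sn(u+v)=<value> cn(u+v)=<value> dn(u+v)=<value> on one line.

sn(u+v)=-0.947564563 cn(u+v)=0.319564391 dn(u+v)=0.954188593

sn u = 0.3182742817593108, cn u = -0.9479986717135182, dn u = 0.9949371348739383
sn v = 0.8039833903425742, cn v = -0.5946517535947069, dn v = 0.9672388191806774
m = k² = 0.099706272169
D = 1 − m·sn²u·sn²v = 0.9934714050321742
sn(u+v) = (sn u·cn v·dn v + sn v·cn u·dn u)/D = -0.941378297336191/0.9934714050321742 = -0.9475645625710827
cn(u+v) = (cn u·cn v − sn u·sn v·dn u·dn v)/D = 0.3174780841586018/0.9934714050321742 = 0.3195643906311728
dn(u+v) = (dn u·dn v − m·sn u·sn v·cn u·cn v)/D = 0.9479590826210648/0.9934714050321742 = 0.9541885934707547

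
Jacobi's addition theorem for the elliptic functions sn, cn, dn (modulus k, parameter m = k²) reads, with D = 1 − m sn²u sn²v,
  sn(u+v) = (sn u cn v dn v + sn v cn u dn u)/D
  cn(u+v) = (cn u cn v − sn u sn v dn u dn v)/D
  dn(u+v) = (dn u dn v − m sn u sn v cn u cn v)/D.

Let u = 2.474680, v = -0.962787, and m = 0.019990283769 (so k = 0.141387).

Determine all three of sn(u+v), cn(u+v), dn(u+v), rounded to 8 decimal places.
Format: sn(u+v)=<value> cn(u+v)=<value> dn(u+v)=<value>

sn(u+v)=0.99781140 cn(u+v)=0.06612423 dn(u+v)=0.98999855

sn u = 0.6302120979150262, cn u = -0.7764230236421003, dn u = 0.9960223457342461
sn v = -0.8193746371261403, cn v = 0.5732584094755226, dn v = 0.993266845975085
m = k² = 0.019990283769
D = 1 − m·sn²u·sn²v = 0.9946696286708878
sn(u+v) = (sn u·cn v·dn v + sn v·cn u·dn u)/D = 0.9924926926634459/0.9946696286708878 = 0.9978113979308378
cn(u+v) = (cn u·cn v − sn u·sn v·dn u·dn v)/D = 0.06577176605462654/0.9946696286708878 = 0.0661242327691387
dn(u+v) = (dn u·dn v − m·sn u·sn v·cn u·cn v)/D = 0.9847214866111199/0.9946696286708878 = 0.9899985464791351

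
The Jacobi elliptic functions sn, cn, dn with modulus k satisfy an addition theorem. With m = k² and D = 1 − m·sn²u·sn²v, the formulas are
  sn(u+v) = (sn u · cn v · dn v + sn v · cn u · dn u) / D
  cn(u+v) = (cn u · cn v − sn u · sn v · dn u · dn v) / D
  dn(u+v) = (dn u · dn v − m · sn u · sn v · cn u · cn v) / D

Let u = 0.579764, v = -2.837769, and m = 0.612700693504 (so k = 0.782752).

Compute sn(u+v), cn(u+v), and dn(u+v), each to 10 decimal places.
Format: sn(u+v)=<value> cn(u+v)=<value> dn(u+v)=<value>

sn(u+v)=-0.9829588884 cn(u+v)=-0.1838255253 dn(u+v)=0.6387515795

sn u = 0.532286944693216, cn u = 0.846564001425268, dn u = 0.9090675911853292
sn v = -0.8338265252349027, cn v = -0.5520265625988375, dn v = 0.7576342300585685
m = k² = 0.612700693504
D = 1 − m·sn²u·sn²v = 0.8793044067112809
sn(u+v) = (sn u·cn v·dn v + sn v·cn u·dn u)/D = -0.8643200821634321/0.8793044067112809 = -0.9829588883741726
cn(u+v) = (cn u·cn v − sn u·sn v·dn u·dn v)/D = -0.1616385944967223/0.8793044067112809 = -0.1838255253391403
dn(u+v) = (dn u·dn v − m·sn u·sn v·cn u·cn v)/D = 0.561657078674694/0.8793044067112809 = 0.6387515795301976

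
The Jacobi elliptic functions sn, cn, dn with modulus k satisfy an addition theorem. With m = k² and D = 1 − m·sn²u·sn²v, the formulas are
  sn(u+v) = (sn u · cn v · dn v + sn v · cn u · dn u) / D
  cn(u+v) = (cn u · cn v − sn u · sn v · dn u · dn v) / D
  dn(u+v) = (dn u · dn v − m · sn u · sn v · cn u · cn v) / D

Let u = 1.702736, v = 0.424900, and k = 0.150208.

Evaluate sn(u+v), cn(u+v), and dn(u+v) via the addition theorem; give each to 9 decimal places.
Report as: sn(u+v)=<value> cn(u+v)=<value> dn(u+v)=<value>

sn u = 0.9926186199605208, cn u = -0.1212776785219406, dn u = 0.9888222344603405
sn v = 0.4119762161319805, cn v = 0.9111945990520223, dn v = 0.9980834648437489
m = k² = 0.022562443264
D = 1 − m·sn²u·sn²v = 0.9962269266228639
sn(u+v) = (sn u·cn v·dn v + sn v·cn u·dn u)/D = 0.8533302407197711/0.9962269266228639 = 0.8565621124220141
cn(u+v) = (cn u·cn v − sn u·sn v·dn u·dn v)/D = -0.5140968679165187/0.9962269266228639 = -0.5160439395663288
dn(u+v) = (dn u·dn v − m·sn u·sn v·cn u·cn v)/D = 0.9879467286331509/0.9962269266228639 = 0.9916884418916659

sn(u+v)=0.856562112 cn(u+v)=-0.516043940 dn(u+v)=0.991688442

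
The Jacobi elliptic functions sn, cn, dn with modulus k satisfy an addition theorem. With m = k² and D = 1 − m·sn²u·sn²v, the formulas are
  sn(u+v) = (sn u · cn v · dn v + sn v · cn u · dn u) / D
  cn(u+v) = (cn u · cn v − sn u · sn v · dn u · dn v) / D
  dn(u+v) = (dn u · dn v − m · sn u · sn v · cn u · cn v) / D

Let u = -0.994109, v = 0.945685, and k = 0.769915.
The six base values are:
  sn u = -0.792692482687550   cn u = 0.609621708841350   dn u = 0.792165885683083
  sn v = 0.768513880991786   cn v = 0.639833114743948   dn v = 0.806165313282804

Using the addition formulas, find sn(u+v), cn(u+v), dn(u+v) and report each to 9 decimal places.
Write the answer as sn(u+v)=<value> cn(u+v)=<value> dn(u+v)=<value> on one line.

sn(u+v)=-0.048393879 cn(u+v)=0.998828330 dn(u+v)=0.999305636

m = k² = 0.592769107225
D = 1 − m·sn²u·sn²v = 0.7800122622821532
sn(u+v) = (sn u·cn v·dn v + sn v·cn u·dn u)/D = -0.0377478187262221/0.7800122622821532 = -0.04839387859849774
cn(u+v) = (cn u·cn v − sn u·sn v·dn u·dn v)/D = 0.7790983451990736/0.7800122622821532 = 0.9988283298516286
dn(u+v) = (dn u·dn v − m·sn u·sn v·cn u·cn v)/D = 0.7794706498019739/0.7800122622821532 = 0.9993056359414214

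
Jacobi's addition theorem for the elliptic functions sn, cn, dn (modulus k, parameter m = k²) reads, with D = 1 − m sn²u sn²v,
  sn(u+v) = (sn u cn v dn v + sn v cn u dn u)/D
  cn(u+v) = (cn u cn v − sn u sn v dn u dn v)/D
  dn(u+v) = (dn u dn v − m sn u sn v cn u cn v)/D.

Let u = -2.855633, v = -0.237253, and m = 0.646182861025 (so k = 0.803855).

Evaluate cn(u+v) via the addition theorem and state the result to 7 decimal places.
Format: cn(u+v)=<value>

sn u = -0.8547744434574461, cn u = -0.5189996635952795, dn u = 0.7265489487737648
sn v = -0.233653301927669, cn v = 0.9723199753673158, dn v = 0.9822028200915002
m = k² = 0.646182861025
D = 1 − m·sn²u·sn²v = 0.9742247825330263
cn(u+v) = (cn u·cn v − sn u·sn v·dn u·dn v)/D = -0.6471582338925293/0.9742247825330263 = -0.6642802005199355

cn(u+v)=-0.6642802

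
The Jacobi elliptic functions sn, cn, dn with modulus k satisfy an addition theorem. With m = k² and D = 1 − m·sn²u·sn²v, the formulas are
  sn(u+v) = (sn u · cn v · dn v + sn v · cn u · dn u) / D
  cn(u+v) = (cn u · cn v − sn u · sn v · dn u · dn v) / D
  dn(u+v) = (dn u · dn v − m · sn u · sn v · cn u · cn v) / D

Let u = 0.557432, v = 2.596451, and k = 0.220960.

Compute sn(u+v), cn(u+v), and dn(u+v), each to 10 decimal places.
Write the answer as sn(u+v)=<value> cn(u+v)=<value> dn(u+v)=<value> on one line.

sn u = 0.5278849537109707, cn u = 0.8493158868439742, dn u = 0.9931740884434992
sn v = 0.5505813601081896, cn v = -0.8347815078818026, dn v = 0.9925722675906446
m = k² = 0.0488233216
D = 1 − m·sn²u·sn²v = 0.9958757128214601
sn(u+v) = (sn u·cn v·dn v + sn v·cn u·dn u)/D = 0.02703015124669202/0.9958757128214601 = 0.02714209303298671
cn(u+v) = (cn u·cn v − sn u·sn v·dn u·dn v)/D = -0.9955088177968251/0.9958757128214601 = -0.9996315855282829
dn(u+v) = (dn u·dn v − m·sn u·sn v·cn u·cn v)/D = 0.995857802926343/0.9958757128214601 = 0.9999820159334277

sn(u+v)=0.0271420930 cn(u+v)=-0.9996315855 dn(u+v)=0.9999820159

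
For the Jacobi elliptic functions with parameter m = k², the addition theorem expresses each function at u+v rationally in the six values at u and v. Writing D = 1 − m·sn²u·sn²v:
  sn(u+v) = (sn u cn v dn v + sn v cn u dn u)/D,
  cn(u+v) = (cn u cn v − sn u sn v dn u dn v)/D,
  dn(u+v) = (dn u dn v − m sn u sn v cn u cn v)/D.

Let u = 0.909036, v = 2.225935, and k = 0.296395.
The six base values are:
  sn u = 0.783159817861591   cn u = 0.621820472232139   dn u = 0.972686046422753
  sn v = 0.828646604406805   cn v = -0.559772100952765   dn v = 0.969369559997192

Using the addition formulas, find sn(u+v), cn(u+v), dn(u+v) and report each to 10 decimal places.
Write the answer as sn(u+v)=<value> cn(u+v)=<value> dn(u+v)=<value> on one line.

m = k² = 0.087849996025
D = 1 − m·sn²u·sn²v = 0.963001744283416
sn(u+v) = (sn u·cn v·dn v + sn v·cn u·dn u)/D = 0.07623247087623709/0.963001744283416 = 0.07916130093093737
cn(u+v) = (cn u·cn v − sn u·sn v·dn u·dn v)/D = -0.959979671595709/0.963001744283416 = -0.9968618201310157
dn(u+v) = (dn u·dn v − m·sn u·sn v·cn u·cn v)/D = 0.9627366352945366/0.963001744283416 = 0.9997247055984549

sn(u+v)=0.0791613009 cn(u+v)=-0.9968618201 dn(u+v)=0.9997247056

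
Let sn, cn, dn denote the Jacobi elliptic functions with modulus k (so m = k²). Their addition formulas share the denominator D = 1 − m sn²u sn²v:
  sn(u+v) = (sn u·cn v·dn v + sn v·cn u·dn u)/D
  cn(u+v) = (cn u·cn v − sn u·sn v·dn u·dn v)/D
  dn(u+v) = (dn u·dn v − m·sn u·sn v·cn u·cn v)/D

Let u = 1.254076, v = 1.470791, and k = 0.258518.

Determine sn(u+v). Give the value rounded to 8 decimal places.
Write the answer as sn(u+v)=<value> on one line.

sn u = 0.9451526446350457, cn u = 0.3266289612685609, dn u = 0.9696898819015012
sn v = 0.9924474671951885, cn v = 0.1226703911213104, dn v = 0.9665268369770457
m = k² = 0.066831556324
D = 1 − m·sn²u·sn²v = 0.9411968572138483
sn(u+v) = (sn u·cn v·dn v + sn v·cn u·dn u)/D = 0.4263979851667887/0.9411968572138483 = 0.4530380460778645

sn(u+v)=0.45303805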